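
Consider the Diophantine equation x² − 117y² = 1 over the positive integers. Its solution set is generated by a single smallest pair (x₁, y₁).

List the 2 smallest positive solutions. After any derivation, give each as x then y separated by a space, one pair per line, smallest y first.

√117 = [10; 1,4,2,4,1,20, …], period ℓ=6 (even) → k=5
step 0: (10, 1)  from 10·(1,0) + (0,1)
…
step 2: (54, 5)  from 4·(11,1) + (10,1)
…
step 4: (530, 49)  from 4·(119,11) + (54,5)
step 5: (649, 60)  from 1·(530,49) + (119,11)
→ (649, 60).  Check: 649²=421201, 117·60²=421200, difference 1.
(x_2, y_2) = (649·649 + 117·60·60, 649·60 + 60·649) = (842401, 77880)

649 60
842401 77880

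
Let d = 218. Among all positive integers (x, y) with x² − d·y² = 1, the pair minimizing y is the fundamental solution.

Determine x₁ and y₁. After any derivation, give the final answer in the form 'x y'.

√218 = [14; 1,3,3,1,28, …], period ℓ=5 (odd) → k=9
i=0: a=14 ⇒ p=14, q=1
i=1: a=1 ⇒ p=15, q=1
…
i=3: a=3 ⇒ p=192, q=13
i=4: a=1 ⇒ p=251, q=17
i=5: a=28 ⇒ p=7220, q=489
…
i=7: a=3 ⇒ p=29633, q=2007
i=8: a=3 ⇒ p=96370, q=6527
i=9: a=1 ⇒ p=126003, q=8534
fundamental: x₁=126003, y₁=8534  (since 15876756009 − 218·72829156 = 1)

126003 8534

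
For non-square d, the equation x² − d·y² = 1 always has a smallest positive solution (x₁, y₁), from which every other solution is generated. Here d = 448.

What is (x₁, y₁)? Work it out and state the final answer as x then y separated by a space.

√448 = [21; 6,42, …], period ℓ=2 (even) → k=1
i=0: a=21 ⇒ p=21, q=1
i=1: a=6 ⇒ p=127, q=6
fundamental: x₁=127, y₁=6  (since 16129 − 448·36 = 1)

127 6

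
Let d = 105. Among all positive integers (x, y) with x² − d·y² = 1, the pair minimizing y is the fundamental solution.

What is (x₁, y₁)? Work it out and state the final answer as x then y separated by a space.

√105 → a₀=10, period (4,20); ℓ=2 even so k=1
i=0: a=10 ⇒ p=10, q=1
i=1: a=4 ⇒ p=41, q=4
→ (41, 4).  Check: 41²=1681, 105·4²=1680, difference 1.

41 4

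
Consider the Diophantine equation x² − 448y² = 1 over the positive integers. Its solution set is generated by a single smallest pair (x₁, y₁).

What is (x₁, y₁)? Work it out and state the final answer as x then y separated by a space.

127 6

√448 = [21; 6,42, …], period ℓ=2 (even) → k=1
i=0: a=21 ⇒ p=21, q=1
i=1: a=6 ⇒ p=127, q=6
fundamental: x₁=127, y₁=6  (since 16129 − 448·36 = 1)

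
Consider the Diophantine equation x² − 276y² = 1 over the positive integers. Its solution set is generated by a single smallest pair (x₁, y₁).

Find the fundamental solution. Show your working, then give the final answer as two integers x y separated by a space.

d=276: √d = [16; 1,1,1,1,2,2,2,1,1,1,1,32] (ℓ=12, even), read p_11/q_11
k=0  a_k=16  p_k/q_k = 16/1
k=1  a_k=1  p_k/q_k = 17/1
…
k=5  a_k=2  p_k/q_k = 216/13
k=6  a_k=2  p_k/q_k = 515/31
…
k=9  a_k=1  p_k/q_k = 3007/181
k=10  a_k=1  p_k/q_k = 4768/287
k=11  a_k=1  p_k/q_k = 7775/468
fundamental: x₁=7775, y₁=468  (since 60450625 − 276·219024 = 1)

7775 468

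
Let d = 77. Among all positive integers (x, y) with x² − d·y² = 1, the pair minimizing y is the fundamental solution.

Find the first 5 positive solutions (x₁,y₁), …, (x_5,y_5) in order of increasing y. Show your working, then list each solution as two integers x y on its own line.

√77 = [8; 1,3,2,3,1,16, …], period ℓ=6 (even) → k=5
k=0  a_k=8  p_k/q_k = 8/1
k=1  a_k=1  p_k/q_k = 9/1
k=2  a_k=3  p_k/q_k = 35/4
…
k=4  a_k=3  p_k/q_k = 272/31
k=5  a_k=1  p_k/q_k = 351/40
fundamental: x₁=351, y₁=40  (since 123201 − 77·1600 = 1)
k=2:  x_2 = 351·351+77·40·40 = 246401,  y_2 = 351·40+40·351 = 28080
k=3:  x_3 = 351·246401+77·40·28080 = 172973151,  y_3 = 351·28080+40·246401 = 19712120
k=4:  x_4 = 351·172973151+77·40·19712120 = 121426905601,  y_4 = 351·19712120+40·172973151 = 13837880160
k=5:  x_5 = 351·121426905601+77·40·13837880160 = 85241514758751,  y_5 = 351·13837880160+40·121426905601 = 9714172160200

351 40
246401 28080
172973151 19712120
121426905601 13837880160
85241514758751 9714172160200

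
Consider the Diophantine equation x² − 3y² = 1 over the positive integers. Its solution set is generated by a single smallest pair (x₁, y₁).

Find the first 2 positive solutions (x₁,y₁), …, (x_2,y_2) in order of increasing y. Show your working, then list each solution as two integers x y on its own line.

√3 = [1; 1,2, …], period ℓ=2 (even) → k=1
step 0: (1, 1)  from 1·(1,0) + (0,1)
step 1: (2, 1)  from 1·(1,1) + (1,0)
fundamental: x₁=2, y₁=1  (since 4 − 3·1 = 1)
(2+1√3)^2 = 7 + 4√3

2 1
7 4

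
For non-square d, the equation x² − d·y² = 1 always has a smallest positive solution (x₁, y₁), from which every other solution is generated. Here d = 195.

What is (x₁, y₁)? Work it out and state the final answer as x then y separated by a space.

√195 = [13; 1,26, …], period ℓ=2 (even) → k=1
i=0: a=13 ⇒ p=13, q=1
i=1: a=1 ⇒ p=14, q=1
(x₁, y₁) = (14, 1);  14² − 195·1² = 1 ✓

14 1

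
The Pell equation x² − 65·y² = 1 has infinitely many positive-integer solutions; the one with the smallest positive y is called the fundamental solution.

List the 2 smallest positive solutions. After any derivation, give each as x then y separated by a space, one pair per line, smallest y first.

[8; 16] for √65; ℓ=1 ⇒ convergent index 1
step 0: (8, 1)  from 8·(1,0) + (0,1)
step 1: (129, 16)  from 16·(8,1) + (1,0)
→ (129, 16).  Check: 129²=16641, 65·16²=16640, difference 1.
(x_2, y_2) = (129·129 + 65·16·16, 129·16 + 16·129) = (33281, 4128)

129 16
33281 4128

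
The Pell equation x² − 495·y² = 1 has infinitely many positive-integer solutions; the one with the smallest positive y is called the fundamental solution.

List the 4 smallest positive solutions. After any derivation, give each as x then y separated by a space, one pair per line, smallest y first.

89 4
15841 712
2819609 126732
501874561 22557584

√495 → a₀=22, period (4,44); ℓ=2 even so k=1
i=0: a=22 ⇒ p=22, q=1
i=1: a=4 ⇒ p=89, q=4
→ (89, 4).  Check: 89²=7921, 495·4²=7920, difference 1.
k=2:  x_2 = 89·89+495·4·4 = 15841,  y_2 = 89·4+4·89 = 712
k=3:  x_3 = 89·15841+495·4·712 = 2819609,  y_3 = 89·712+4·15841 = 126732
k=4:  x_4 = 89·2819609+495·4·126732 = 501874561,  y_4 = 89·126732+4·2819609 = 22557584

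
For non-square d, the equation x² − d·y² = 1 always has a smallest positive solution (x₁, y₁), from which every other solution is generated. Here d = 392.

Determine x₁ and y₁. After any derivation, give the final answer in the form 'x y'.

d=392: √d = [19; 1,3,1,38] (ℓ=4, even), read p_3/q_3
k=0  a_k=19  p_k/q_k = 19/1
…
k=2  a_k=3  p_k/q_k = 79/4
k=3  a_k=1  p_k/q_k = 99/5
→ (99, 5).  Check: 99²=9801, 392·5²=9800, difference 1.

99 5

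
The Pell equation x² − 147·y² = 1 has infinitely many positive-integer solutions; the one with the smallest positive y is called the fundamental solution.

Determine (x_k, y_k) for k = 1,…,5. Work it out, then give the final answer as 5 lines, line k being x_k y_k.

√147 = [12; 8,24, …], period ℓ=2 (even) → k=1
i=0: a=12 ⇒ p=12, q=1
i=1: a=8 ⇒ p=97, q=8
(x₁, y₁) = (97, 8);  97² − 147·8² = 1 ✓
k=2:  x_2 = 97·97+147·8·8 = 18817,  y_2 = 97·8+8·97 = 1552
k=3:  x_3 = 97·18817+147·8·1552 = 3650401,  y_3 = 97·1552+8·18817 = 301080
k=4:  x_4 = 97·3650401+147·8·301080 = 708158977,  y_4 = 97·301080+8·3650401 = 58407968
k=5:  x_5 = 97·708158977+147·8·58407968 = 137379191137,  y_5 = 97·58407968+8·708158977 = 11330844712

97 8
18817 1552
3650401 301080
708158977 58407968
137379191137 11330844712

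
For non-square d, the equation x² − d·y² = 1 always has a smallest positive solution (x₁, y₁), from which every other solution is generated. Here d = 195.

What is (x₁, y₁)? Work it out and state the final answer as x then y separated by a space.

14 1

[13; 1,26] for √195; ℓ=2 ⇒ convergent index 1
step 0: (13, 1)  from 13·(1,0) + (0,1)
step 1: (14, 1)  from 1·(13,1) + (1,0)
(x₁, y₁) = (14, 1);  14² − 195·1² = 1 ✓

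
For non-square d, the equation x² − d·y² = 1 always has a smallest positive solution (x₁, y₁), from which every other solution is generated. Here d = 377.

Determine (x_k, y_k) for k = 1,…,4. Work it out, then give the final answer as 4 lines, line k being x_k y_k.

233 12
108577 5592
50596649 2605860
23577929857 1214325168

d=377: √d = [19; 2,2,2,38] (ℓ=4, even), read p_3/q_3
k=0  a_k=19  p_k/q_k = 19/1
…
k=2  a_k=2  p_k/q_k = 97/5
k=3  a_k=2  p_k/q_k = 233/12
→ (233, 12).  Check: 233²=54289, 377·12²=54288, difference 1.
(x_2, y_2) = (233·233 + 377·12·12, 233·12 + 12·233) = (108577, 5592)
(x_3, y_3) = (233·108577 + 377·12·5592, 233·5592 + 12·108577) = (50596649, 2605860)
(x_4, y_4) = (233·50596649 + 377·12·2605860, 233·2605860 + 12·50596649) = (23577929857, 1214325168)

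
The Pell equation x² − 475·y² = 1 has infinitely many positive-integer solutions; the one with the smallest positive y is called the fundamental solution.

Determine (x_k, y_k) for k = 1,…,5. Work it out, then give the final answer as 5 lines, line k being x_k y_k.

57799 2652
6681448801 306565896
772362118440199 35438404443156
89283516160768675201 4096608676513381392
10320995900380175197444999 473559769752155457709260

√475 = [21; 1,3,1,6,2,6,1,3,1,42, …], period ℓ=10 (even) → k=9
k=0  a_k=21  p_k/q_k = 21/1
…
k=3  a_k=1  p_k/q_k = 109/5
…
k=5  a_k=2  p_k/q_k = 1591/73
k=6  a_k=6  p_k/q_k = 10287/472
…
k=8  a_k=3  p_k/q_k = 45921/2107
k=9  a_k=1  p_k/q_k = 57799/2652
→ (57799, 2652).  Check: 57799²=3340724401, 475·2652²=3340724400, difference 1.
n=2: (57799,2652)∘(57799,2652) = (57799·57799+475·2652·2652, 57799·2652+2652·57799) = (6681448801,306565896)
n=3: (6681448801,306565896)∘(57799,2652) = (57799·6681448801+475·2652·306565896, 57799·306565896+2652·6681448801) = (772362118440199,35438404443156)
n=4: (772362118440199,35438404443156)∘(57799,2652) = (57799·772362118440199+475·2652·35438404443156, 57799·35438404443156+2652·772362118440199) = (89283516160768675201,4096608676513381392)
n=5: (89283516160768675201,4096608676513381392)∘(57799,2652) = (57799·89283516160768675201+475·2652·4096608676513381392, 57799·4096608676513381392+2652·89283516160768675201) = (10320995900380175197444999,473559769752155457709260)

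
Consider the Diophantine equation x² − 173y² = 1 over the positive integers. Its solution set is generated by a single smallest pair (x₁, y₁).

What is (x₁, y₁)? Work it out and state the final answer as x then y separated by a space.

2499849 190060

[13; 6,1,1,6,26] for √173; ℓ=5 ⇒ convergent index 9
k=0  a_k=13  p_k/q_k = 13/1
k=1  a_k=6  p_k/q_k = 79/6
…
k=3  a_k=1  p_k/q_k = 171/13
k=4  a_k=6  p_k/q_k = 1118/85
k=5  a_k=26  p_k/q_k = 29239/2223
k=6  a_k=6  p_k/q_k = 176552/13423
k=7  a_k=1  p_k/q_k = 205791/15646
k=8  a_k=1  p_k/q_k = 382343/29069
k=9  a_k=6  p_k/q_k = 2499849/190060
(x₁, y₁) = (2499849, 190060);  2499849² − 173·190060² = 1 ✓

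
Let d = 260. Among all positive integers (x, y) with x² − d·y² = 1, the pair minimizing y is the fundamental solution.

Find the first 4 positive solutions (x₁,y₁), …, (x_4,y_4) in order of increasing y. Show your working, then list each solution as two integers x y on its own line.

√260 → a₀=16, period (8,32); ℓ=2 even so k=1
a_0=16:  p_0=16·1+0=16,  q_0=16·0+1=1
a_1=8:  p_1=8·16+1=129,  q_1=8·1+0=8
→ (129, 8).  Check: 129²=16641, 260·8²=16640, difference 1.
(129+8√260)^2 = 33281 + 2064√260
(129+8√260)^3 = 8586369 + 532504√260
(129+8√260)^4 = 2215249921 + 137383968√260

129 8
33281 2064
8586369 532504
2215249921 137383968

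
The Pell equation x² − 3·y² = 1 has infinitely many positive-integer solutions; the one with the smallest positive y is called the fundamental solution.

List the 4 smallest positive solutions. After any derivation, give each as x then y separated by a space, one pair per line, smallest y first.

2 1
7 4
26 15
97 56

√3 → a₀=1, period (1,2); ℓ=2 even so k=1
k=0  a_k=1  p_k/q_k = 1/1
k=1  a_k=1  p_k/q_k = 2/1
fundamental: x₁=2, y₁=1  (since 4 − 3·1 = 1)
(2+1√3)^2 = 7 + 4√3
(2+1√3)^3 = 26 + 15√3
(2+1√3)^4 = 97 + 56√3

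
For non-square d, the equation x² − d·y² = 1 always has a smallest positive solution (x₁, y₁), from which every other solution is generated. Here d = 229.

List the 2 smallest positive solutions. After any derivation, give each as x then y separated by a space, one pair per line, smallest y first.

√229 → a₀=15, period (7,1,1,7,30); ℓ=5 odd so k=9
step 0: (15, 1)  from 15·(1,0) + (0,1)
step 1: (106, 7)  from 7·(15,1) + (1,0)
…
step 3: (227, 15)  from 1·(121,8) + (106,7)
step 4: (1710, 113)  from 7·(227,15) + (121,8)
step 5: (51527, 3405)  from 30·(1710,113) + (227,15)
step 6: (362399, 23948)  from 7·(51527,3405) + (1710,113)
…
step 8: (776325, 51301)  from 1·(413926,27353) + (362399,23948)
step 9: (5848201, 386460)  from 7·(776325,51301) + (413926,27353)
(x₁, y₁) = (5848201, 386460);  5848201² − 229·386460² = 1 ✓
(x_2, y_2) = (5848201·5848201 + 229·386460·386460, 5848201·386460 + 386460·5848201) = (68402909872801, 4520191516920)

5848201 386460
68402909872801 4520191516920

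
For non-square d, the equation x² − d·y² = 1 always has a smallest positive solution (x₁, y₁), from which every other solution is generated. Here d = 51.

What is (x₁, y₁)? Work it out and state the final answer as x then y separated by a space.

d=51: √d = [7; 7,14] (ℓ=2, even), read p_1/q_1
i=0: a=7 ⇒ p=7, q=1
i=1: a=7 ⇒ p=50, q=7
fundamental: x₁=50, y₁=7  (since 2500 − 51·49 = 1)

50 7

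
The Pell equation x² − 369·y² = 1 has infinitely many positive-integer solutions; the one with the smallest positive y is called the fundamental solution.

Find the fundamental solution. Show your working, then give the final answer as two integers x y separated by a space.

√369 → a₀=19, period (4,1,3,2,7,4,7,2,3,1,4,38); ℓ=12 even so k=11
a_0=19:  p_0=19·1+0=19,  q_0=19·0+1=1
a_1=4:  p_1=4·19+1=77,  q_1=4·1+0=4
…
a_3=3:  p_3=3·96+77=365,  q_3=3·5+4=19
a_4=2:  p_4=2·365+96=826,  q_4=2·19+5=43
a_5=7:  p_5=7·826+365=6147,  q_5=7·43+19=320
a_6=4:  p_6=4·6147+826=25414,  q_6=4·320+43=1323
…
a_8=2:  p_8=2·184045+25414=393504,  q_8=2·9581+1323=20485
…
a_10=1:  p_10=1·1364557+393504=1758061,  q_10=1·71036+20485=91521
a_11=4:  p_11=4·1758061+1364557=8396801,  q_11=4·91521+71036=437120
fundamental: x₁=8396801, y₁=437120  (since 70506267033601 − 369·191073894400 = 1)

8396801 437120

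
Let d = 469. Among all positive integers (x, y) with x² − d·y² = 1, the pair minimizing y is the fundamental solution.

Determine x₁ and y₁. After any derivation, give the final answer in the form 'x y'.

√469 = [21; 1,1,1,10,6,10,1,1,1,42, …], period ℓ=10 (even) → k=9
a_0=21:  p_0=21·1+0=21,  q_0=21·0+1=1
a_1=1:  p_1=1·21+1=22,  q_1=1·1+0=1
a_2=1:  p_2=1·22+21=43,  q_2=1·1+1=2
a_3=1:  p_3=1·43+22=65,  q_3=1·2+1=3
a_4=10:  p_4=10·65+43=693,  q_4=10·3+2=32
a_5=6:  p_5=6·693+65=4223,  q_5=6·32+3=195
a_6=10:  p_6=10·4223+693=42923,  q_6=10·195+32=1982
a_7=1:  p_7=1·42923+4223=47146,  q_7=1·1982+195=2177
a_8=1:  p_8=1·47146+42923=90069,  q_8=1·2177+1982=4159
a_9=1:  p_9=1·90069+47146=137215,  q_9=1·4159+2177=6336
(x₁, y₁) = (137215, 6336);  137215² − 469·6336² = 1 ✓

137215 6336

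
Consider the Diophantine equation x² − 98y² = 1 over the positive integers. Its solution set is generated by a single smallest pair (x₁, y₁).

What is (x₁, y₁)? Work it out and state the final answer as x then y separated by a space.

99 10

d=98: √d = [9; 1,8,1,18] (ℓ=4, even), read p_3/q_3
a_0=9:  p_0=9·1+0=9,  q_0=9·0+1=1
…
a_2=8:  p_2=8·10+9=89,  q_2=8·1+1=9
a_3=1:  p_3=1·89+10=99,  q_3=1·9+1=10
→ (99, 10).  Check: 99²=9801, 98·10²=9800, difference 1.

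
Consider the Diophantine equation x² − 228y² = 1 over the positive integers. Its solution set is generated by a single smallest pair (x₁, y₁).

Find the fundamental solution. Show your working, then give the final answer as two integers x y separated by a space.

151 10

[15; 10,30] for √228; ℓ=2 ⇒ convergent index 1
i=0: a=15 ⇒ p=15, q=1
i=1: a=10 ⇒ p=151, q=10
→ (151, 10).  Check: 151²=22801, 228·10²=22800, difference 1.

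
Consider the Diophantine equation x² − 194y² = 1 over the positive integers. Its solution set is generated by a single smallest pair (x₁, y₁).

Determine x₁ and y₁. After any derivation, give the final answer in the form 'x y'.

195 14

√194 → a₀=13, period (1,12,1,26); ℓ=4 even so k=3
k=0  a_k=13  p_k/q_k = 13/1
k=1  a_k=1  p_k/q_k = 14/1
k=2  a_k=12  p_k/q_k = 181/13
k=3  a_k=1  p_k/q_k = 195/14
fundamental: x₁=195, y₁=14  (since 38025 − 194·196 = 1)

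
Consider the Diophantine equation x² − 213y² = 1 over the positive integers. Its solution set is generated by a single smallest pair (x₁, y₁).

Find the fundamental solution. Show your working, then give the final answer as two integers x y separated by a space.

√213 = [14; 1,1,2,6,1,8,1,6,2,1,1,28, …], period ℓ=12 (even) → k=11
step 0: (14, 1)  from 14·(1,0) + (0,1)
step 1: (15, 1)  from 1·(14,1) + (1,0)
step 2: (29, 2)  from 1·(15,1) + (14,1)
step 3: (73, 5)  from 2·(29,2) + (15,1)
step 4: (467, 32)  from 6·(73,5) + (29,2)
…
step 7: (5327, 365)  from 1·(4787,328) + (540,37)
…
step 9: (78825, 5401)  from 2·(36749,2518) + (5327,365)
step 10: (115574, 7919)  from 1·(78825,5401) + (36749,2518)
step 11: (194399, 13320)  from 1·(115574,7919) + (78825,5401)
→ (194399, 13320).  Check: 194399²=37790971201, 213·13320²=37790971200, difference 1.

194399 13320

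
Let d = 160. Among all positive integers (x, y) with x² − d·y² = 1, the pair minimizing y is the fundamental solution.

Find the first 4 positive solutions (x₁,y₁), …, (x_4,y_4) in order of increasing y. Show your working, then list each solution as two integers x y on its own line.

721 57
1039681 82194
1499219281 118523691
2161873163521 170911080228

[12; 1,1,1,5,1,1,1,24] for √160; ℓ=8 ⇒ convergent index 7
a_0=12:  p_0=12·1+0=12,  q_0=12·0+1=1
a_1=1:  p_1=1·12+1=13,  q_1=1·1+0=1
a_2=1:  p_2=1·13+12=25,  q_2=1·1+1=2
a_3=1:  p_3=1·25+13=38,  q_3=1·2+1=3
a_4=5:  p_4=5·38+25=215,  q_4=5·3+2=17
a_5=1:  p_5=1·215+38=253,  q_5=1·17+3=20
a_6=1:  p_6=1·253+215=468,  q_6=1·20+17=37
a_7=1:  p_7=1·468+253=721,  q_7=1·37+20=57
→ (721, 57).  Check: 721²=519841, 160·57²=519840, difference 1.
(721+57√160)^2 = 1039681 + 82194√160
(721+57√160)^3 = 1499219281 + 118523691√160
(721+57√160)^4 = 2161873163521 + 170911080228√160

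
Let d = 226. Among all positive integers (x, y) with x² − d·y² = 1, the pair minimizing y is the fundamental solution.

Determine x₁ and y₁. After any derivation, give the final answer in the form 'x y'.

√226 = [15; 30, …], period ℓ=1 (odd) → k=1
k=0  a_k=15  p_k/q_k = 15/1
k=1  a_k=30  p_k/q_k = 451/30
→ (451, 30).  Check: 451²=203401, 226·30²=203400, difference 1.

451 30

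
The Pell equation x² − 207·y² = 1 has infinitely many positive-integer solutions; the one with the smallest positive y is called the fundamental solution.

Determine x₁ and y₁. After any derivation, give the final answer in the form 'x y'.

[14; 2,1,1,2,1,1,2,28] for √207; ℓ=8 ⇒ convergent index 7
a_0=14:  p_0=14·1+0=14,  q_0=14·0+1=1
…
a_2=1:  p_2=1·29+14=43,  q_2=1·2+1=3
…
a_5=1:  p_5=1·187+72=259,  q_5=1·13+5=18
a_6=1:  p_6=1·259+187=446,  q_6=1·18+13=31
a_7=2:  p_7=2·446+259=1151,  q_7=2·31+18=80
(x₁, y₁) = (1151, 80);  1151² − 207·80² = 1 ✓

1151 80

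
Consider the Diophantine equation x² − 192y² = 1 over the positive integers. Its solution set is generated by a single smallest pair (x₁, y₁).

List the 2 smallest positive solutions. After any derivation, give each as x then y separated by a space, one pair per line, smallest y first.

√192 = [13; 1,5,1,26, …], period ℓ=4 (even) → k=3
a_0=13:  p_0=13·1+0=13,  q_0=13·0+1=1
…
a_2=5:  p_2=5·14+13=83,  q_2=5·1+1=6
a_3=1:  p_3=1·83+14=97,  q_3=1·6+1=7
fundamental: x₁=97, y₁=7  (since 9409 − 192·49 = 1)
n=2: (97,7)∘(97,7) = (97·97+192·7·7, 97·7+7·97) = (18817,1358)

97 7
18817 1358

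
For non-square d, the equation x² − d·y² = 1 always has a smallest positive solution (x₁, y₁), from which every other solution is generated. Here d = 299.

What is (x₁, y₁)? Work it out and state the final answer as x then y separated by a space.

415 24

√299 → a₀=17, period (3,2,3,34); ℓ=4 even so k=3
k=0  a_k=17  p_k/q_k = 17/1
…
k=2  a_k=2  p_k/q_k = 121/7
k=3  a_k=3  p_k/q_k = 415/24
fundamental: x₁=415, y₁=24  (since 172225 − 299·576 = 1)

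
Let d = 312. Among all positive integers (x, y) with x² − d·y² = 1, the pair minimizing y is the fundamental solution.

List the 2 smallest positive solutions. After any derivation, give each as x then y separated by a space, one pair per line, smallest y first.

53 3
5617 318

d=312: √d = [17; 1,1,1,34] (ℓ=4, even), read p_3/q_3
a_0=17:  p_0=17·1+0=17,  q_0=17·0+1=1
a_1=1:  p_1=1·17+1=18,  q_1=1·1+0=1
a_2=1:  p_2=1·18+17=35,  q_2=1·1+1=2
a_3=1:  p_3=1·35+18=53,  q_3=1·2+1=3
(x₁, y₁) = (53, 3);  53² − 312·3² = 1 ✓
(53+3√312)^2 = 5617 + 318√312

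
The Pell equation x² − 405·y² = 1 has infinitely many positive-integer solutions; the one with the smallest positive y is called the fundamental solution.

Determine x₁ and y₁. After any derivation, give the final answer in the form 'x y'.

161 8

d=405: √d = [20; 8,40] (ℓ=2, even), read p_1/q_1
i=0: a=20 ⇒ p=20, q=1
i=1: a=8 ⇒ p=161, q=8
fundamental: x₁=161, y₁=8  (since 25921 − 405·64 = 1)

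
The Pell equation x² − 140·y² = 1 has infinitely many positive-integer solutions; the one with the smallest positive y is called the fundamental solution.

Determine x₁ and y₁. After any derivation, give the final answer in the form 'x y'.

71 6

√140 → a₀=11, period (1,4,1,22); ℓ=4 even so k=3
k=0  a_k=11  p_k/q_k = 11/1
…
k=2  a_k=4  p_k/q_k = 59/5
k=3  a_k=1  p_k/q_k = 71/6
(x₁, y₁) = (71, 6);  71² − 140·6² = 1 ✓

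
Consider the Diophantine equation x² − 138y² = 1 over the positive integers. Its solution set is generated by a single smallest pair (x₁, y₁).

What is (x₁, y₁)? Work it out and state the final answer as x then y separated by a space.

47 4

√138 → a₀=11, period (1,2,1,22); ℓ=4 even so k=3
k=0  a_k=11  p_k/q_k = 11/1
k=1  a_k=1  p_k/q_k = 12/1
k=2  a_k=2  p_k/q_k = 35/3
k=3  a_k=1  p_k/q_k = 47/4
(x₁, y₁) = (47, 4);  47² − 138·4² = 1 ✓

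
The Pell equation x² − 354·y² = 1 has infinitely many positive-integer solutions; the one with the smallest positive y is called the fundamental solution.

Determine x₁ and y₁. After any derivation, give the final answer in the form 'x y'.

258065 13716

√354 = [18; 1,4,2,2,18,2,2,4,1,36, …], period ℓ=10 (even) → k=9
i=0: a=18 ⇒ p=18, q=1
…
i=3: a=2 ⇒ p=207, q=11
i=4: a=2 ⇒ p=508, q=27
…
i=6: a=2 ⇒ p=19210, q=1021
i=7: a=2 ⇒ p=47771, q=2539
i=8: a=4 ⇒ p=210294, q=11177
i=9: a=1 ⇒ p=258065, q=13716
fundamental: x₁=258065, y₁=13716  (since 66597544225 − 354·188128656 = 1)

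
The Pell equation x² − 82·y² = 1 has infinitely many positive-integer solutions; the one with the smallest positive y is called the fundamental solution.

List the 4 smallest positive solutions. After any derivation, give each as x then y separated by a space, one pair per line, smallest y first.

[9; 18] for √82; ℓ=1 ⇒ convergent index 1
step 0: (9, 1)  from 9·(1,0) + (0,1)
step 1: (163, 18)  from 18·(9,1) + (1,0)
→ (163, 18).  Check: 163²=26569, 82·18²=26568, difference 1.
n=2: (163,18)∘(163,18) = (163·163+82·18·18, 163·18+18·163) = (53137,5868)
n=3: (53137,5868)∘(163,18) = (163·53137+82·18·5868, 163·5868+18·53137) = (17322499,1912950)
n=4: (17322499,1912950)∘(163,18) = (163·17322499+82·18·1912950, 163·1912950+18·17322499) = (5647081537,623615832)

163 18
53137 5868
17322499 1912950
5647081537 623615832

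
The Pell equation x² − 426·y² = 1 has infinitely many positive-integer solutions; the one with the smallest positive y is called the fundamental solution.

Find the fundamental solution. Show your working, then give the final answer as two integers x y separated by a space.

88751 4300

d=426: √d = [20; 1,1,1,3,2,6,2,3,1,1,1,40] (ℓ=12, even), read p_11/q_11
a_0=20:  p_0=20·1+0=20,  q_0=20·0+1=1
…
a_2=1:  p_2=1·21+20=41,  q_2=1·1+1=2
…
a_4=3:  p_4=3·62+41=227,  q_4=3·3+2=11
a_5=2:  p_5=2·227+62=516,  q_5=2·11+3=25
a_6=6:  p_6=6·516+227=3323,  q_6=6·25+11=161
a_7=2:  p_7=2·3323+516=7162,  q_7=2·161+25=347
a_8=3:  p_8=3·7162+3323=24809,  q_8=3·347+161=1202
a_9=1:  p_9=1·24809+7162=31971,  q_9=1·1202+347=1549
a_10=1:  p_10=1·31971+24809=56780,  q_10=1·1549+1202=2751
a_11=1:  p_11=1·56780+31971=88751,  q_11=1·2751+1549=4300
→ (88751, 4300).  Check: 88751²=7876740001, 426·4300²=7876740000, difference 1.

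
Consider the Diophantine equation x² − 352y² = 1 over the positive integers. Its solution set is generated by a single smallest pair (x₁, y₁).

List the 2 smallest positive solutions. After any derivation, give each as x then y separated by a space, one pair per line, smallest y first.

√352 → a₀=18, period (1,3,5,9,5,3,1,36); ℓ=8 even so k=7
k=0  a_k=18  p_k/q_k = 18/1
…
k=2  a_k=3  p_k/q_k = 75/4
…
k=6  a_k=3  p_k/q_k = 59118/3151
k=7  a_k=1  p_k/q_k = 77617/4137
(x₁, y₁) = (77617, 4137);  77617² − 352·4137² = 1 ✓
n=2: (77617,4137)∘(77617,4137) = (77617·77617+352·4137·4137, 77617·4137+4137·77617) = (12048797377,642203058)

77617 4137
12048797377 642203058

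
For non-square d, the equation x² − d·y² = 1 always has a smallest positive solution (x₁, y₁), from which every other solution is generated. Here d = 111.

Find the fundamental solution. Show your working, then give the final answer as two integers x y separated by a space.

√111 = [10; 1,1,6,1,1,20, …], period ℓ=6 (even) → k=5
k=0  a_k=10  p_k/q_k = 10/1
k=1  a_k=1  p_k/q_k = 11/1
k=2  a_k=1  p_k/q_k = 21/2
k=3  a_k=6  p_k/q_k = 137/13
k=4  a_k=1  p_k/q_k = 158/15
k=5  a_k=1  p_k/q_k = 295/28
fundamental: x₁=295, y₁=28  (since 87025 − 111·784 = 1)

295 28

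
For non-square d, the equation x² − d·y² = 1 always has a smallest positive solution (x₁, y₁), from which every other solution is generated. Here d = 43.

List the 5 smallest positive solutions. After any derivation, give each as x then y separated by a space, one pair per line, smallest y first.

3482 531
24248647 3697884
168867574226 25752063645
1175993762661217 179337367525896
8189620394305140962 1248905401698276099

[6; 1,1,3,1,5,1,3,1,1,12] for √43; ℓ=10 ⇒ convergent index 9
k=0  a_k=6  p_k/q_k = 6/1
…
k=2  a_k=1  p_k/q_k = 13/2
k=3  a_k=3  p_k/q_k = 46/7
k=4  a_k=1  p_k/q_k = 59/9
k=5  a_k=5  p_k/q_k = 341/52
k=6  a_k=1  p_k/q_k = 400/61
k=7  a_k=3  p_k/q_k = 1541/235
k=8  a_k=1  p_k/q_k = 1941/296
k=9  a_k=1  p_k/q_k = 3482/531
(x₁, y₁) = (3482, 531);  3482² − 43·531² = 1 ✓
(x_2, y_2) = (3482·3482 + 43·531·531, 3482·531 + 531·3482) = (24248647, 3697884)
(x_3, y_3) = (3482·24248647 + 43·531·3697884, 3482·3697884 + 531·24248647) = (168867574226, 25752063645)
(x_4, y_4) = (3482·168867574226 + 43·531·25752063645, 3482·25752063645 + 531·168867574226) = (1175993762661217, 179337367525896)
(x_5, y_5) = (3482·1175993762661217 + 43·531·179337367525896, 3482·179337367525896 + 531·1175993762661217) = (8189620394305140962, 1248905401698276099)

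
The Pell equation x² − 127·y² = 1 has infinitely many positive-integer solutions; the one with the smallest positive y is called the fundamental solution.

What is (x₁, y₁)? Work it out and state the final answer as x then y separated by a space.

√127 = [11; 3,1,2,2,7,11,7,2,2,1,3,22, …], period ℓ=12 (even) → k=11
i=0: a=11 ⇒ p=11, q=1
i=1: a=3 ⇒ p=34, q=3
i=2: a=1 ⇒ p=45, q=4
…
i=4: a=2 ⇒ p=293, q=26
i=5: a=7 ⇒ p=2175, q=193
i=6: a=11 ⇒ p=24218, q=2149
…
i=8: a=2 ⇒ p=367620, q=32621
i=9: a=2 ⇒ p=906941, q=80478
i=10: a=1 ⇒ p=1274561, q=113099
i=11: a=3 ⇒ p=4730624, q=419775
→ (4730624, 419775).  Check: 4730624²=22378803429376, 127·419775²=22378803429375, difference 1.

4730624 419775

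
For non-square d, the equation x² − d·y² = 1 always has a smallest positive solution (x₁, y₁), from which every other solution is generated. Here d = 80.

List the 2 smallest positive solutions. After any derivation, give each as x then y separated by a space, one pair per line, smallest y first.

√80 → a₀=8, period (1,16); ℓ=2 even so k=1
k=0  a_k=8  p_k/q_k = 8/1
k=1  a_k=1  p_k/q_k = 9/1
fundamental: x₁=9, y₁=1  (since 81 − 80·1 = 1)
(9+1√80)^2 = 161 + 18√80

9 1
161 18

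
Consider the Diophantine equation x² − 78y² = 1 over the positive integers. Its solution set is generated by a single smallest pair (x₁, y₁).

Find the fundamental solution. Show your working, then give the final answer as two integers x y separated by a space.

53 6

d=78: √d = [8; 1,4,1,16] (ℓ=4, even), read p_3/q_3
a_0=8:  p_0=8·1+0=8,  q_0=8·0+1=1
a_1=1:  p_1=1·8+1=9,  q_1=1·1+0=1
a_2=4:  p_2=4·9+8=44,  q_2=4·1+1=5
a_3=1:  p_3=1·44+9=53,  q_3=1·5+1=6
(x₁, y₁) = (53, 6);  53² − 78·6² = 1 ✓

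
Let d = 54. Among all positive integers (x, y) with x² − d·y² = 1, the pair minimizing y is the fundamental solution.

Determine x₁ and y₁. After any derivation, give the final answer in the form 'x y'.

485 66

√54 → a₀=7, period (2,1,6,1,2,14); ℓ=6 even so k=5
step 0: (7, 1)  from 7·(1,0) + (0,1)
step 1: (15, 2)  from 2·(7,1) + (1,0)
…
step 4: (169, 23)  from 1·(147,20) + (22,3)
step 5: (485, 66)  from 2·(169,23) + (147,20)
fundamental: x₁=485, y₁=66  (since 235225 − 54·4356 = 1)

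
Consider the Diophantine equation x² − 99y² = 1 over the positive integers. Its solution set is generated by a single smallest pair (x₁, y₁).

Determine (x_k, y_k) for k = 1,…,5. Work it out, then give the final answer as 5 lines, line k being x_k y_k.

√99 = [9; 1,18, …], period ℓ=2 (even) → k=1
step 0: (9, 1)  from 9·(1,0) + (0,1)
step 1: (10, 1)  from 1·(9,1) + (1,0)
→ (10, 1).  Check: 10²=100, 99·1²=99, difference 1.
(10+1√99)^2 = 199 + 20√99
(10+1√99)^3 = 3970 + 399√99
(10+1√99)^4 = 79201 + 7960√99
(10+1√99)^5 = 1580050 + 158801√99

10 1
199 20
3970 399
79201 7960
1580050 158801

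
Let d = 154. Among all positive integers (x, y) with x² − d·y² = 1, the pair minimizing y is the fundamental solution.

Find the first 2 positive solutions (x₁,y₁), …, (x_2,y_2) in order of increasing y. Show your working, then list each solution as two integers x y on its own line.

√154 = [12; 2,2,3,1,2,1,3,2,2,24, …], period ℓ=10 (even) → k=9
i=0: a=12 ⇒ p=12, q=1
…
i=2: a=2 ⇒ p=62, q=5
…
i=5: a=2 ⇒ p=757, q=61
…
i=7: a=3 ⇒ p=3847, q=310
i=8: a=2 ⇒ p=8724, q=703
i=9: a=2 ⇒ p=21295, q=1716
→ (21295, 1716).  Check: 21295²=453477025, 154·1716²=453477024, difference 1.
n=2: (21295,1716)∘(21295,1716) = (21295·21295+154·1716·1716, 21295·1716+1716·21295) = (906954049,73084440)

21295 1716
906954049 73084440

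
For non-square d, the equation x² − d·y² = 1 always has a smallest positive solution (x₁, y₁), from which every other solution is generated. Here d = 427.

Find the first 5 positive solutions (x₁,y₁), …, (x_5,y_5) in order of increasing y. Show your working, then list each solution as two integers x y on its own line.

62 3
7687 372
953126 46125
118179937 5719128
14653359062 709125747

√427 → a₀=20, period (1,1,1,40); ℓ=4 even so k=3
i=0: a=20 ⇒ p=20, q=1
…
i=2: a=1 ⇒ p=41, q=2
i=3: a=1 ⇒ p=62, q=3
→ (62, 3).  Check: 62²=3844, 427·3²=3843, difference 1.
(x_2, y_2) = (62·62 + 427·3·3, 62·3 + 3·62) = (7687, 372)
(x_3, y_3) = (62·7687 + 427·3·372, 62·372 + 3·7687) = (953126, 46125)
(x_4, y_4) = (62·953126 + 427·3·46125, 62·46125 + 3·953126) = (118179937, 5719128)
(x_5, y_5) = (62·118179937 + 427·3·5719128, 62·5719128 + 3·118179937) = (14653359062, 709125747)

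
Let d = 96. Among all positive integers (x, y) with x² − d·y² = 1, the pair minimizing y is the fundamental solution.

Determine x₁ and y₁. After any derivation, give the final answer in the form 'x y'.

d=96: √d = [9; 1,3,1,18] (ℓ=4, even), read p_3/q_3
i=0: a=9 ⇒ p=9, q=1
i=1: a=1 ⇒ p=10, q=1
i=2: a=3 ⇒ p=39, q=4
i=3: a=1 ⇒ p=49, q=5
→ (49, 5).  Check: 49²=2401, 96·5²=2400, difference 1.

49 5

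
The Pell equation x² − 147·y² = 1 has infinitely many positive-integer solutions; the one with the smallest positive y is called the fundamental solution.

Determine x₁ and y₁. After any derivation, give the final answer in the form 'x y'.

97 8

d=147: √d = [12; 8,24] (ℓ=2, even), read p_1/q_1
k=0  a_k=12  p_k/q_k = 12/1
k=1  a_k=8  p_k/q_k = 97/8
fundamental: x₁=97, y₁=8  (since 9409 − 147·64 = 1)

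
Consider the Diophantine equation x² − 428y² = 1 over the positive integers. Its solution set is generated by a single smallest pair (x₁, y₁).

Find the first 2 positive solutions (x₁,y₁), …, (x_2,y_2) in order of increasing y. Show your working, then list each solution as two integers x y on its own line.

1850887 89466
6851565373537 331182912684

√428 → a₀=20, period (1,2,4,1,5,10,5,1,4,2,1,40); ℓ=12 even so k=11
a_0=20:  p_0=20·1+0=20,  q_0=20·0+1=1
…
a_2=2:  p_2=2·21+20=62,  q_2=2·1+1=3
…
a_10=2:  p_10=2·577179+119350=1273708,  q_10=2·27899+5769=61567
a_11=1:  p_11=1·1273708+577179=1850887,  q_11=1·61567+27899=89466
→ (1850887, 89466).  Check: 1850887²=3425782686769, 428·89466²=3425782686768, difference 1.
n=2: (1850887,89466)∘(1850887,89466) = (1850887·1850887+428·89466·89466, 1850887·89466+89466·1850887) = (6851565373537,331182912684)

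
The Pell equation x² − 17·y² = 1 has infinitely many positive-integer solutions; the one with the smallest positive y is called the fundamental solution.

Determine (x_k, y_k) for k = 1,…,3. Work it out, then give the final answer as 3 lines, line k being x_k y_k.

√17 → a₀=4, period (8); ℓ=1 odd so k=1
step 0: (4, 1)  from 4·(1,0) + (0,1)
step 1: (33, 8)  from 8·(4,1) + (1,0)
(x₁, y₁) = (33, 8);  33² − 17·8² = 1 ✓
(33+8√17)^2 = 2177 + 528√17
(33+8√17)^3 = 143649 + 34840√17

33 8
2177 528
143649 34840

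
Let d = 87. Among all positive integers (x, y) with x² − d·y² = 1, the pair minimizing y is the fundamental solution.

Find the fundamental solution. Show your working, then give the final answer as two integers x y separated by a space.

28 3

d=87: √d = [9; 3,18] (ℓ=2, even), read p_1/q_1
i=0: a=9 ⇒ p=9, q=1
i=1: a=3 ⇒ p=28, q=3
→ (28, 3).  Check: 28²=784, 87·3²=783, difference 1.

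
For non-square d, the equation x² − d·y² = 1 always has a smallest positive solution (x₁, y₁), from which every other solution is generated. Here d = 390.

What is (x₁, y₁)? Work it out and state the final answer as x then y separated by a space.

d=390: √d = [19; 1,2,1,38] (ℓ=4, even), read p_3/q_3
i=0: a=19 ⇒ p=19, q=1
i=1: a=1 ⇒ p=20, q=1
i=2: a=2 ⇒ p=59, q=3
i=3: a=1 ⇒ p=79, q=4
fundamental: x₁=79, y₁=4  (since 6241 − 390·16 = 1)

79 4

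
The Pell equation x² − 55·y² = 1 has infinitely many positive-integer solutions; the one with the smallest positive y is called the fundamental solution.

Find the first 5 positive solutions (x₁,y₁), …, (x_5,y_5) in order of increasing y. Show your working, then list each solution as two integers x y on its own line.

√55 = [7; 2,2,2,14, …], period ℓ=4 (even) → k=3
a_0=7:  p_0=7·1+0=7,  q_0=7·0+1=1
a_1=2:  p_1=2·7+1=15,  q_1=2·1+0=2
a_2=2:  p_2=2·15+7=37,  q_2=2·2+1=5
a_3=2:  p_3=2·37+15=89,  q_3=2·5+2=12
→ (89, 12).  Check: 89²=7921, 55·12²=7920, difference 1.
(x_2, y_2) = (89·89 + 55·12·12, 89·12 + 12·89) = (15841, 2136)
(x_3, y_3) = (89·15841 + 55·12·2136, 89·2136 + 12·15841) = (2819609, 380196)
(x_4, y_4) = (89·2819609 + 55·12·380196, 89·380196 + 12·2819609) = (501874561, 67672752)
(x_5, y_5) = (89·501874561 + 55·12·67672752, 89·67672752 + 12·501874561) = (89330852249, 12045369660)

89 12
15841 2136
2819609 380196
501874561 67672752
89330852249 12045369660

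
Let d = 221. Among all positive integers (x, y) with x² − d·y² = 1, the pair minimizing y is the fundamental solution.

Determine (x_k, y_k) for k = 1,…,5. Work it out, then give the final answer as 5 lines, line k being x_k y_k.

√221 = [14; 1,6,2,6,1,28, …], period ℓ=6 (even) → k=5
a_0=14:  p_0=14·1+0=14,  q_0=14·0+1=1
a_1=1:  p_1=1·14+1=15,  q_1=1·1+0=1
…
a_4=6:  p_4=6·223+104=1442,  q_4=6·15+7=97
a_5=1:  p_5=1·1442+223=1665,  q_5=1·97+15=112
fundamental: x₁=1665, y₁=112  (since 2772225 − 221·12544 = 1)
n=2: (1665,112)∘(1665,112) = (1665·1665+221·112·112, 1665·112+112·1665) = (5544449,372960)
n=3: (5544449,372960)∘(1665,112) = (1665·5544449+221·112·372960, 1665·372960+112·5544449) = (18463013505,1241956688)
n=4: (18463013505,1241956688)∘(1665,112) = (1665·18463013505+221·112·1241956688, 1665·1241956688+112·18463013505) = (61481829427201,4135715398080)
n=5: (61481829427201,4135715398080)∘(1665,112) = (1665·61481829427201+221·112·4135715398080, 1665·4135715398080+112·61481829427201) = (204734473529565825,13771931033649712)

1665 112
5544449 372960
18463013505 1241956688
61481829427201 4135715398080
204734473529565825 13771931033649712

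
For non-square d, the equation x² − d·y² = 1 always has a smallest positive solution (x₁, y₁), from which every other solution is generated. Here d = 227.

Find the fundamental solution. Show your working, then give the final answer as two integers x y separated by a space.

d=227: √d = [15; 15,30] (ℓ=2, even), read p_1/q_1
i=0: a=15 ⇒ p=15, q=1
i=1: a=15 ⇒ p=226, q=15
→ (226, 15).  Check: 226²=51076, 227·15²=51075, difference 1.

226 15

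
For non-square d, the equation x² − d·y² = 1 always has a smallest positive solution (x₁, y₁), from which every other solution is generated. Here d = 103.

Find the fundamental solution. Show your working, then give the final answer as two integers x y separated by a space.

√103 → a₀=10, period (6,1,2,1,1,9,1,1,2,1,6,20); ℓ=12 even so k=11
step 0: (10, 1)  from 10·(1,0) + (0,1)
step 1: (61, 6)  from 6·(10,1) + (1,0)
step 2: (71, 7)  from 1·(61,6) + (10,1)
step 3: (203, 20)  from 2·(71,7) + (61,6)
step 4: (274, 27)  from 1·(203,20) + (71,7)
step 5: (477, 47)  from 1·(274,27) + (203,20)
step 6: (4567, 450)  from 9·(477,47) + (274,27)
step 7: (5044, 497)  from 1·(4567,450) + (477,47)
step 8: (9611, 947)  from 1·(5044,497) + (4567,450)
step 9: (24266, 2391)  from 2·(9611,947) + (5044,497)
step 10: (33877, 3338)  from 1·(24266,2391) + (9611,947)
step 11: (227528, 22419)  from 6·(33877,3338) + (24266,2391)
→ (227528, 22419).  Check: 227528²=51768990784, 103·22419²=51768990783, difference 1.

227528 22419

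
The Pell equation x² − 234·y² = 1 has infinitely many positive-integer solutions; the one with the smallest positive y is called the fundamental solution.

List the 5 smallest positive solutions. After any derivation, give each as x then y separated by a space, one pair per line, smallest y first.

d=234: √d = [15; 3,2,1,2,1,2,3,30] (ℓ=8, even), read p_7/q_7
i=0: a=15 ⇒ p=15, q=1
…
i=3: a=1 ⇒ p=153, q=10
…
i=6: a=2 ⇒ p=1545, q=101
i=7: a=3 ⇒ p=5201, q=340
→ (5201, 340).  Check: 5201²=27050401, 234·340²=27050400, difference 1.
n=2: (5201,340)∘(5201,340) = (5201·5201+234·340·340, 5201·340+340·5201) = (54100801,3536680)
n=3: (54100801,3536680)∘(5201,340) = (5201·54100801+234·340·3536680, 5201·3536680+340·54100801) = (562756526801,36788545020)
n=4: (562756526801,36788545020)∘(5201,340) = (5201·562756526801+234·340·36788545020, 5201·36788545020+340·562756526801) = (5853793337683201,382674441761360)
n=5: (5853793337683201,382674441761360)∘(5201,340) = (5201·5853793337683201+234·340·382674441761360, 5201·382674441761360+340·5853793337683201) = (60891157735824130001,3980579506413121700)

5201 340
54100801 3536680
562756526801 36788545020
5853793337683201 382674441761360
60891157735824130001 3980579506413121700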